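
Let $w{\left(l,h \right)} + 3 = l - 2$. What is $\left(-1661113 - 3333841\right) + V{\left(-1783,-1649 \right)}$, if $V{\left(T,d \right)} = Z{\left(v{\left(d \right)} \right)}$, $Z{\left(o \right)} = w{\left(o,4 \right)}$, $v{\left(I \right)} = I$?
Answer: $-4996608$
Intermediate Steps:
$w{\left(l,h \right)} = -5 + l$ ($w{\left(l,h \right)} = -3 + \left(l - 2\right) = -3 + \left(-2 + l\right) = -5 + l$)
$Z{\left(o \right)} = -5 + o$
$V{\left(T,d \right)} = -5 + d$
$\left(-1661113 - 3333841\right) + V{\left(-1783,-1649 \right)} = \left(-1661113 - 3333841\right) - 1654 = -4994954 - 1654 = -4996608$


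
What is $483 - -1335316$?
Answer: $1335799$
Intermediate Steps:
$483 - -1335316 = 483 + 1335316 = 1335799$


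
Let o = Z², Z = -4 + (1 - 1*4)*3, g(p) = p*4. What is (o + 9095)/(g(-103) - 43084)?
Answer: -1158/5437 ≈ -0.21299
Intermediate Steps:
g(p) = 4*p
Z = -13 (Z = -4 + (1 - 4)*3 = -4 - 3*3 = -4 - 9 = -13)
o = 169 (o = (-13)² = 169)
(o + 9095)/(g(-103) - 43084) = (169 + 9095)/(4*(-103) - 43084) = 9264/(-412 - 43084) = 9264/(-43496) = 9264*(-1/43496) = -1158/5437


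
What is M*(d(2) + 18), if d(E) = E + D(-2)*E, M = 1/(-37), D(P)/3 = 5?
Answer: -50/37 ≈ -1.3514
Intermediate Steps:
D(P) = 15 (D(P) = 3*5 = 15)
M = -1/37 ≈ -0.027027
d(E) = 16*E (d(E) = E + 15*E = 16*E)
M*(d(2) + 18) = -(16*2 + 18)/37 = -(32 + 18)/37 = -1/37*50 = -50/37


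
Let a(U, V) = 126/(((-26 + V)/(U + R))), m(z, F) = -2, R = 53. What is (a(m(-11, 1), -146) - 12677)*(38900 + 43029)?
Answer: -89584036115/86 ≈ -1.0417e+9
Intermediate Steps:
a(U, V) = 126*(53 + U)/(-26 + V) (a(U, V) = 126/(((-26 + V)/(U + 53))) = 126/(((-26 + V)/(53 + U))) = 126*((53 + U)/(-26 + V)) = 126*(53 + U)/(-26 + V))
(a(m(-11, 1), -146) - 12677)*(38900 + 43029) = (126*(53 - 2)/(-26 - 146) - 12677)*(38900 + 43029) = (126*51/(-172) - 12677)*81929 = (126*(-1/172)*51 - 12677)*81929 = (-3213/86 - 12677)*81929 = -1093435/86*81929 = -89584036115/86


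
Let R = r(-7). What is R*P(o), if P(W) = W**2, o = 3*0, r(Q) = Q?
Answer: 0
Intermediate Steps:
R = -7
o = 0
R*P(o) = -7*0**2 = -7*0 = 0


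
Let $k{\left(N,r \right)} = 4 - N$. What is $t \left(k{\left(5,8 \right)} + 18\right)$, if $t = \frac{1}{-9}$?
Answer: $- \frac{17}{9} \approx -1.8889$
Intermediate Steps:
$t = - \frac{1}{9} \approx -0.11111$
$t \left(k{\left(5,8 \right)} + 18\right) = - \frac{\left(4 - 5\right) + 18}{9} = - \frac{-1 + 18}{9} = \left(- \frac{1}{9}\right) 17 = - \frac{17}{9}$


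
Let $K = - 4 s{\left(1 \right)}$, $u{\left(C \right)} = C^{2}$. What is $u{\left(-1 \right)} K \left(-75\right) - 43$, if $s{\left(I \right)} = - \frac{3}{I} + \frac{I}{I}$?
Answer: $-643$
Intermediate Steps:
$s{\left(I \right)} = 1 - \frac{3}{I}$ ($s{\left(I \right)} = - \frac{3}{I} + 1 = 1 - \frac{3}{I}$)
$K = 8$ ($K = - 4 \frac{-3 + 1}{1} = - 4 \cdot 1 \left(-2\right) = \left(-4\right) \left(-2\right) = 8$)
$u{\left(-1 \right)} K \left(-75\right) - 43 = \left(-1\right)^{2} \cdot 8 \left(-75\right) - 43 = 1 \cdot 8 \left(-75\right) - 43 = 8 \left(-75\right) - 43 = -600 - 43 = -643$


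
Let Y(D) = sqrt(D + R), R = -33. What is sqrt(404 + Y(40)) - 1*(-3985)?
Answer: 3985 + sqrt(404 + sqrt(7)) ≈ 4005.2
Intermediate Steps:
Y(D) = sqrt(-33 + D) (Y(D) = sqrt(D - 33) = sqrt(-33 + D))
sqrt(404 + Y(40)) - 1*(-3985) = sqrt(404 + sqrt(-33 + 40)) - 1*(-3985) = sqrt(404 + sqrt(7)) + 3985 = 3985 + sqrt(404 + sqrt(7))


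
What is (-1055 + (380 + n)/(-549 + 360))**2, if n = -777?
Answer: 39600204004/35721 ≈ 1.1086e+6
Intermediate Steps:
(-1055 + (380 + n)/(-549 + 360))**2 = (-1055 + (380 - 777)/(-549 + 360))**2 = (-1055 - 397/(-189))**2 = (-1055 - 397*(-1/189))**2 = (-1055 + 397/189)**2 = (-198998/189)**2 = 39600204004/35721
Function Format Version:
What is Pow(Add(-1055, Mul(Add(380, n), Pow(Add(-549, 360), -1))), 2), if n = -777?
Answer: Rational(39600204004, 35721) ≈ 1.1086e+6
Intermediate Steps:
Pow(Add(-1055, Mul(Add(380, n), Pow(Add(-549, 360), -1))), 2) = Pow(Add(-1055, Mul(Add(380, -777), Pow(Add(-549, 360), -1))), 2) = Pow(Add(-1055, Mul(-397, Pow(-189, -1))), 2) = Pow(Add(-1055, Mul(-397, Rational(-1, 189))), 2) = Pow(Add(-1055, Rational(397, 189)), 2) = Pow(Rational(-198998, 189), 2) = Rational(39600204004, 35721)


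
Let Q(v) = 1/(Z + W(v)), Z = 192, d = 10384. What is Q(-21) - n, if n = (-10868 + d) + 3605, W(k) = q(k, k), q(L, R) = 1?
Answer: -602352/193 ≈ -3121.0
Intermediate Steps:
W(k) = 1
Q(v) = 1/193 (Q(v) = 1/(192 + 1) = 1/193)
n = 3121 (n = (-10868 + 10384) + 3605 = -484 + 3605 = 3121)
Q(-21) - n = 1/193 - 1*3121 = 1/193 - 3121 = -602352/193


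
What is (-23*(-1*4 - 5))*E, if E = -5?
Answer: -1035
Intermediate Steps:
(-23*(-1*4 - 5))*E = -23*(-1*4 - 5)*(-5) = -23*(-4 - 5)*(-5) = -23*(-9)*(-5) = 207*(-5) = -1035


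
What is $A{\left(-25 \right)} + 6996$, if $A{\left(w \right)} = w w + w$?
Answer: $7596$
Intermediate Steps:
$A{\left(w \right)} = w + w^{2}$ ($A{\left(w \right)} = w^{2} + w = w + w^{2}$)
$A{\left(-25 \right)} + 6996 = - 25 \left(1 - 25\right) + 6996 = \left(-25\right) \left(-24\right) + 6996 = 600 + 6996 = 7596$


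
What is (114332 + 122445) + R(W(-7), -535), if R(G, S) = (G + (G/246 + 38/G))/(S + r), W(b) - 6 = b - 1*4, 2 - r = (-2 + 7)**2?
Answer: 162509541703/686340 ≈ 2.3678e+5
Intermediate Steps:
r = -23 (r = 2 - (-2 + 7)**2 = 2 - 1*5**2 = 2 - 1*25 = 2 - 25 = -23)
W(b) = 2 + b (W(b) = 6 + (b - 1*4) = 6 + (b - 4) = 6 + (-4 + b) = 2 + b)
R(G, S) = (38/G + 247*G/246)/(-23 + S) (R(G, S) = (G + (G/246 + 38/G))/(S - 23) = (G + (G*(1/246) + 38/G))/(-23 + S) = (G + (G/246 + 38/G))/(-23 + S) = (G + (38/G + G/246))/(-23 + S) = (38/G + 247*G/246)/(-23 + S))
(114332 + 122445) + R(W(-7), -535) = (114332 + 122445) + 19*(492 + 13*(2 - 7)**2)/(246*(2 - 7)*(-23 - 535)) = 236777 + (19/246)*(492 + 13*(-5)**2)/(-5*(-558)) = 236777 + (19/246)*(-1/5)*(-1/558)*(492 + 13*25) = 236777 + (19/246)*(-1/5)*(-1/558)*(492 + 325) = 236777 + (19/246)*(-1/5)*(-1/558)*817 = 236777 + 15523/686340 = 162509541703/686340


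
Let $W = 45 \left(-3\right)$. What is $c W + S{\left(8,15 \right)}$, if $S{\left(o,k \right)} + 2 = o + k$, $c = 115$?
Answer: $-15504$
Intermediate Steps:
$W = -135$
$S{\left(o,k \right)} = -2 + k + o$ ($S{\left(o,k \right)} = -2 + \left(o + k\right) = -2 + \left(k + o\right) = -2 + k + o$)
$c W + S{\left(8,15 \right)} = 115 \left(-135\right) + \left(-2 + 15 + 8\right) = -15525 + 21 = -15504$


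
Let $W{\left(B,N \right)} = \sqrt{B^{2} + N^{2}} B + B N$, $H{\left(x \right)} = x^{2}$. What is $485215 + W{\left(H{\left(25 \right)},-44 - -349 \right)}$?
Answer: $675840 + 3125 \sqrt{19346} \approx 1.1105 \cdot 10^{6}$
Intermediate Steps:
$W{\left(B,N \right)} = B N + B \sqrt{B^{2} + N^{2}}$ ($W{\left(B,N \right)} = B \sqrt{B^{2} + N^{2}} + B N = B N + B \sqrt{B^{2} + N^{2}}$)
$485215 + W{\left(H{\left(25 \right)},-44 - -349 \right)} = 485215 + 25^{2} \left(\left(-44 - -349\right) + \sqrt{\left(25^{2}\right)^{2} + \left(-44 - -349\right)^{2}}\right) = 485215 + 625 \left(\left(-44 + 349\right) + \sqrt{625^{2} + \left(-44 + 349\right)^{2}}\right) = 485215 + 625 \left(305 + \sqrt{390625 + 305^{2}}\right) = 485215 + 625 \left(305 + \sqrt{390625 + 93025}\right) = 485215 + 625 \left(305 + \sqrt{483650}\right) = 485215 + 625 \left(305 + 5 \sqrt{19346}\right) = 485215 + \left(190625 + 3125 \sqrt{19346}\right) = 675840 + 3125 \sqrt{19346}$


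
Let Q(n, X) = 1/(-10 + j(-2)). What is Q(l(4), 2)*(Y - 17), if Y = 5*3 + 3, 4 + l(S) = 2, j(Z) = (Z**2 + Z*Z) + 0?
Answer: -1/2 ≈ -0.50000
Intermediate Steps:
j(Z) = 2*Z**2 (j(Z) = (Z**2 + Z**2) + 0 = 2*Z**2 + 0 = 2*Z**2)
l(S) = -2 (l(S) = -4 + 2 = -2)
Q(n, X) = -1/2 (Q(n, X) = 1/(-10 + 2*(-2)**2) = 1/(-10 + 2*4) = 1/(-10 + 8) = 1/(-2) = -1/2)
Y = 18 (Y = 15 + 3 = 18)
Q(l(4), 2)*(Y - 17) = -(18 - 17)/2 = -1/2*1 = -1/2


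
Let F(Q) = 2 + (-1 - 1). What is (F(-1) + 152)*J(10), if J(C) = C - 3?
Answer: 1064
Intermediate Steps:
J(C) = -3 + C
F(Q) = 0 (F(Q) = 2 - 2 = 0)
(F(-1) + 152)*J(10) = (0 + 152)*(-3 + 10) = 152*7 = 1064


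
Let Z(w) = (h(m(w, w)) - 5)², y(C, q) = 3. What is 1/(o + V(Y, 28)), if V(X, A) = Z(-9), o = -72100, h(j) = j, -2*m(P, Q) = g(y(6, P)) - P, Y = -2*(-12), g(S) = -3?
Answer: -1/72036 ≈ -1.3882e-5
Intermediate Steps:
Y = 24
m(P, Q) = 3/2 + P/2 (m(P, Q) = -(-3 - P)/2 = 3/2 + P/2)
Z(w) = (-7/2 + w/2)² (Z(w) = ((3/2 + w/2) - 5)² = (-7/2 + w/2)²)
V(X, A) = 64 (V(X, A) = (-7 - 9)²/4 = (¼)*(-16)² = (¼)*256 = 64)
1/(o + V(Y, 28)) = 1/(-72100 + 64) = 1/(-72036) = -1/72036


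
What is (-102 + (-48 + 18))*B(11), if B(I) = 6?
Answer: -792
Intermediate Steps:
(-102 + (-48 + 18))*B(11) = (-102 + (-48 + 18))*6 = (-102 - 30)*6 = -132*6 = -792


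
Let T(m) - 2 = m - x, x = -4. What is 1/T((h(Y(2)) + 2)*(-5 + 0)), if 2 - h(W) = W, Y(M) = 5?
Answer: 1/11 ≈ 0.090909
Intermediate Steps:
h(W) = 2 - W
T(m) = 6 + m (T(m) = 2 + (m - 1*(-4)) = 2 + (m + 4) = 2 + (4 + m) = 6 + m)
1/T((h(Y(2)) + 2)*(-5 + 0)) = 1/(6 + ((2 - 1*5) + 2)*(-5 + 0)) = 1/(6 + ((2 - 5) + 2)*(-5)) = 1/(6 + (-3 + 2)*(-5)) = 1/(6 - 1*(-5)) = 1/(6 + 5) = 1/11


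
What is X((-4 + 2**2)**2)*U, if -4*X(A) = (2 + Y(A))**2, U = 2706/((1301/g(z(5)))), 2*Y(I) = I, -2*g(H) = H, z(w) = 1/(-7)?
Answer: -1353/9107 ≈ -0.14857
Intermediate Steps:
z(w) = -1/7
g(H) = -H/2
Y(I) = I/2
U = 1353/9107 (U = 2706/((1301/((-1/2*(-1/7))))) = 2706/((1301/(1/14))) = 2706/((1301*14)) = 2706/18214 = 2706*(1/18214) = 1353/9107 ≈ 0.14857)
X(A) = -(2 + A/2)**2/4
X((-4 + 2**2)**2)*U = -(4 + (-4 + 2**2)**2)**2/16*(1353/9107) = -(4 + (-4 + 4)**2)**2/16*(1353/9107) = -(4 + 0**2)**2/16*(1353/9107) = -(4 + 0)**2/16*(1353/9107) = -1/16*4**2*(1353/9107) = -1/16*16*(1353/9107) = -1*1353/9107 = -1353/9107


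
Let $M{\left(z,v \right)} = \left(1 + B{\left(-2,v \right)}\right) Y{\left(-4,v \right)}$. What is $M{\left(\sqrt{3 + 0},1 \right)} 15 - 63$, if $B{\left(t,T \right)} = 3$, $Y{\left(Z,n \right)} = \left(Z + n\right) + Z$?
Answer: $-483$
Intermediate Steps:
$Y{\left(Z,n \right)} = n + 2 Z$
$M{\left(z,v \right)} = -32 + 4 v$ ($M{\left(z,v \right)} = \left(1 + 3\right) \left(v + 2 \left(-4\right)\right) = 4 \left(v - 8\right) = 4 \left(-8 + v\right) = -32 + 4 v$)
$M{\left(\sqrt{3 + 0},1 \right)} 15 - 63 = \left(-32 + 4 \cdot 1\right) 15 - 63 = \left(-32 + 4\right) 15 - 63 = \left(-28\right) 15 - 63 = -420 - 63 = -483$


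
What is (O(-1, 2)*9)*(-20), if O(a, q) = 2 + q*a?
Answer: 0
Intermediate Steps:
O(a, q) = 2 + a*q
(O(-1, 2)*9)*(-20) = ((2 - 1*2)*9)*(-20) = ((2 - 2)*9)*(-20) = (0*9)*(-20) = 0*(-20) = 0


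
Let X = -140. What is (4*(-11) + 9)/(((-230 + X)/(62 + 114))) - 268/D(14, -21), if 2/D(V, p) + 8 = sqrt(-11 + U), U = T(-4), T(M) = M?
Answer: 40280/37 - 134*I*sqrt(15) ≈ 1088.6 - 518.98*I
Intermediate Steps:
U = -4
D(V, p) = 2/(-8 + I*sqrt(15)) (D(V, p) = 2/(-8 + sqrt(-11 - 4)) = 2/(-8 + sqrt(-15)) = 2/(-8 + I*sqrt(15)))
(4*(-11) + 9)/(((-230 + X)/(62 + 114))) - 268/D(14, -21) = (4*(-11) + 9)/(((-230 - 140)/(62 + 114))) - 268/(-16/79 - 2*I*sqrt(15)/79) = (-44 + 9)/((-370/176)) - 268/(-16/79 - 2*I*sqrt(15)/79) = -35/((-370*1/176)) - 268/(-16/79 - 2*I*sqrt(15)/79) = -35/(-185/88) - 268/(-16/79 - 2*I*sqrt(15)/79) = -35*(-88/185) - 268/(-16/79 - 2*I*sqrt(15)/79) = 616/37 - 268/(-16/79 - 2*I*sqrt(15)/79)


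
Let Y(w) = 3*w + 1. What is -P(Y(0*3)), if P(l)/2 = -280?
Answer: 560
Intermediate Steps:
Y(w) = 1 + 3*w
P(l) = -560 (P(l) = 2*(-280) = -560)
-P(Y(0*3)) = -1*(-560) = 560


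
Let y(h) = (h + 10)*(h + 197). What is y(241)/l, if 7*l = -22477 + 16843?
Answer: -128261/939 ≈ -136.59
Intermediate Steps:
l = -5634/7 (l = (-22477 + 16843)/7 = (⅐)*(-5634) = -5634/7 ≈ -804.86)
y(h) = (10 + h)*(197 + h)
y(241)/l = (1970 + 241² + 207*241)/(-5634/7) = (1970 + 58081 + 49887)*(-7/5634) = 109938*(-7/5634) = -128261/939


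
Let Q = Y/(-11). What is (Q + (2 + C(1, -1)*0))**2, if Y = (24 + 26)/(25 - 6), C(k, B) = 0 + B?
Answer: 135424/43681 ≈ 3.1003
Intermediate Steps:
C(k, B) = B
Y = 50/19 ≈ 2.6316
Q = -50/209 (Q = (50/19)/(-11) = (50/19)*(-1/11) = -50/209 ≈ -0.23923)
(Q + (2 + C(1, -1)*0))**2 = (-50/209 + (2 - 1*0))**2 = (-50/209 + (2 + 0))**2 = (-50/209 + 2)**2 = (368/209)**2 = 135424/43681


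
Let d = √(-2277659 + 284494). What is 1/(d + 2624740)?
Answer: 524948/1377852412153 - I*√1993165/6889262060765 ≈ 3.8099e-7 - 2.0493e-10*I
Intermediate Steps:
d = I*√1993165 (d = √(-1993165) = I*√1993165 ≈ 1411.8*I)
1/(d + 2624740) = 1/(I*√1993165 + 2624740) = 1/(2624740 + I*√1993165)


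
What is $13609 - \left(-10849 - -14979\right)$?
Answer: $9479$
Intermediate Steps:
$13609 - \left(-10849 - -14979\right) = 13609 - \left(-10849 + 14979\right) = 13609 - 4130 = 9479$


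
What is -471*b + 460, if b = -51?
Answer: 24481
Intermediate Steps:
-471*b + 460 = -471*(-51) + 460 = 24021 + 460 = 24481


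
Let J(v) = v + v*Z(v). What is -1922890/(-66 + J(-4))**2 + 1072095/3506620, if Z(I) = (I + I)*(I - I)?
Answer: -67375912663/171824380 ≈ -392.12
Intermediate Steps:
Z(I) = 0 (Z(I) = (2*I)*0 = 0)
J(v) = v (J(v) = v + v*0 = v + 0 = v)
-1922890/(-66 + J(-4))**2 + 1072095/3506620 = -1922890/(-66 - 4)**2 + 1072095/3506620 = -1922890/((-70)**2) + 1072095*(1/3506620) = -1922890/4900 + 214419/701324 = -1922890*1/4900 + 214419/701324 = -192289/490 + 214419/701324 = -67375912663/171824380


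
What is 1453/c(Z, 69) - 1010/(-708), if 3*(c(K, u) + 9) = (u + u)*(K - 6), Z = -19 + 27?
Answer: 556277/29382 ≈ 18.933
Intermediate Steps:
Z = 8
c(K, u) = -9 + 2*u*(-6 + K)/3 (c(K, u) = -9 + ((u + u)*(K - 6))/3 = -9 + ((2*u)*(-6 + K))/3 = -9 + (2*u*(-6 + K))/3 = -9 + 2*u*(-6 + K)/3)
1453/c(Z, 69) - 1010/(-708) = 1453/(-9 - 4*69 + (⅔)*8*69) - 1010/(-708) = 1453/(-9 - 276 + 368) - 1010*(-1/708) = 1453/83 + 505/354 = 556277/29382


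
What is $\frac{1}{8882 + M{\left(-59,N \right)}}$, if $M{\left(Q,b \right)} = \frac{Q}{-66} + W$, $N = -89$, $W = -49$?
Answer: $\frac{66}{583037} \approx 0.0001132$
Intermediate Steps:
$M{\left(Q,b \right)} = -49 - \frac{Q}{66}$ ($M{\left(Q,b \right)} = \frac{Q}{-66} - 49 = - \frac{Q}{66} - 49 = -49 - \frac{Q}{66}$)
$\frac{1}{8882 + M{\left(-59,N \right)}} = \frac{1}{8882 - \frac{3175}{66}} = \frac{1}{\frac{583037}{66}} = \frac{66}{583037}$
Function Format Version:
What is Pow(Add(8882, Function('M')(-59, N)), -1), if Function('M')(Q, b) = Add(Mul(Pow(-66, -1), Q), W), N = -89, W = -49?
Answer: Rational(66, 583037) ≈ 0.00011320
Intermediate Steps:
Function('M')(Q, b) = Add(-49, Mul(Rational(-1, 66), Q)) (Function('M')(Q, b) = Add(Mul(Pow(-66, -1), Q), -49) = Add(Mul(Rational(-1, 66), Q), -49) = Add(-49, Mul(Rational(-1, 66), Q)))
Pow(Add(8882, Function('M')(-59, N)), -1) = Pow(Add(8882, Add(-49, Mul(Rational(-1, 66), -59))), -1) = Pow(Add(8882, Add(-49, Rational(59, 66))), -1) = Pow(Add(8882, Rational(-3175, 66)), -1) = Pow(Rational(583037, 66), -1) = Rational(66, 583037)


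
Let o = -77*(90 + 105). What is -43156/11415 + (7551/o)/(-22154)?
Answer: -957028355713/253140797910 ≈ -3.7806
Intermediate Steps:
o = -15015 (o = -77*195 = -15015)
-43156/11415 + (7551/o)/(-22154) = -43156/11415 + (7551/(-15015))/(-22154) = -43156*1/11415 + (7551*(-1/15015))*(-1/22154) = -43156/11415 - 2517/5005*(-1/22154) = -43156/11415 + 2517/110880770 = -957028355713/253140797910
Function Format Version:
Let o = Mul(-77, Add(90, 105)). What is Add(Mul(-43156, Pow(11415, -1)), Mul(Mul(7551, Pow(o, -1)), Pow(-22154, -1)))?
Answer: Rational(-957028355713, 253140797910) ≈ -3.7806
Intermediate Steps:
o = -15015 (o = Mul(-77, 195) = -15015)
Add(Mul(-43156, Pow(11415, -1)), Mul(Mul(7551, Pow(o, -1)), Pow(-22154, -1))) = Add(Mul(-43156, Pow(11415, -1)), Mul(Mul(7551, Pow(-15015, -1)), Pow(-22154, -1))) = Add(Mul(-43156, Rational(1, 11415)), Mul(Mul(7551, Rational(-1, 15015)), Rational(-1, 22154))) = Add(Rational(-43156, 11415), Mul(Rational(-2517, 5005), Rational(-1, 22154))) = Add(Rational(-43156, 11415), Rational(2517, 110880770)) = Rational(-957028355713, 253140797910)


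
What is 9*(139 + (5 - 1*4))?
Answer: 1260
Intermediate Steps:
9*(139 + (5 - 1*4)) = 9*(139 + (5 - 4)) = 9*(139 + 1) = 9*140 = 1260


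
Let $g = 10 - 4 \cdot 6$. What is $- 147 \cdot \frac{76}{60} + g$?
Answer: $- \frac{1001}{5} \approx -200.2$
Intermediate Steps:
$g = -14$ ($g = 10 - 24 = -14$)
$- 147 \cdot \frac{76}{60} + g = - 147 \cdot \frac{76}{60} - 14 = - 147 \cdot 76 \cdot \frac{1}{60} - 14 = \left(-147\right) \frac{19}{15} - 14 = - \frac{931}{5} - 14 = - \frac{1001}{5}$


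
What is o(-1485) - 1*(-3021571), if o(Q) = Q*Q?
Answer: 5226796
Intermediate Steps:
o(Q) = Q**2
o(-1485) - 1*(-3021571) = (-1485)**2 - 1*(-3021571) = 2205225 + 3021571 = 5226796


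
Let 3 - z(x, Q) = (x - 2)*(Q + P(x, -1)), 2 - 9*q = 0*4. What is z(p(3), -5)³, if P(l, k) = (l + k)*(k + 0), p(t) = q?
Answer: -48627125/531441 ≈ -91.500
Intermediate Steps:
q = 2/9 (q = 2/9 - 0*4 = 2/9 - ⅑*0 = 2/9 + 0 = 2/9 ≈ 0.22222)
p(t) = 2/9
P(l, k) = k*(k + l) (P(l, k) = (k + l)*k = k*(k + l))
z(x, Q) = 3 - (-2 + x)*(1 + Q - x) (z(x, Q) = 3 - (x - 2)*(Q - (-1 + x)) = 3 - (-2 + x)*(Q + (1 - x)) = 3 - (-2 + x)*(1 + Q - x))
z(p(3), -5)³ = (5 + (2/9)² - 3*2/9 + 2*(-5) - 1*(-5)*2/9)³ = (5 + 4/81 - ⅔ - 10 + 10/9)³ = (-365/81)³ = -48627125/531441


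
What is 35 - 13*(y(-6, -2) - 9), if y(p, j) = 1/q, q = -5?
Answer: 773/5 ≈ 154.60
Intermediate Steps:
y(p, j) = -1/5 (y(p, j) = 1/(-5) = -1/5)
35 - 13*(y(-6, -2) - 9) = 35 - 13*(-1/5 - 9) = 35 - 13*(-46/5) = 35 + 598/5 = 773/5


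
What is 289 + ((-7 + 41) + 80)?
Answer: 403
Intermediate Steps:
289 + ((-7 + 41) + 80) = 289 + (34 + 80) = 289 + 114 = 403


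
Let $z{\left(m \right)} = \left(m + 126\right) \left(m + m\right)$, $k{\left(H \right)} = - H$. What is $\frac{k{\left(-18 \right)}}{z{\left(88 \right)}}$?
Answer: $\frac{9}{18832} \approx 0.00047791$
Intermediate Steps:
$z{\left(m \right)} = 2 m \left(126 + m\right)$ ($z{\left(m \right)} = \left(126 + m\right) 2 m = 2 m \left(126 + m\right)$)
$\frac{k{\left(-18 \right)}}{z{\left(88 \right)}} = \frac{\left(-1\right) \left(-18\right)}{2 \cdot 88 \left(126 + 88\right)} = \frac{18}{2 \cdot 88 \cdot 214} = \frac{18}{37664} = 18 \cdot \frac{1}{37664} = \frac{9}{18832}$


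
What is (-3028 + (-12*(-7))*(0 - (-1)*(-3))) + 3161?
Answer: -119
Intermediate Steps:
(-3028 + (-12*(-7))*(0 - (-1)*(-3))) + 3161 = (-3028 + 84*(0 - 1*3)) + 3161 = (-3028 + 84*(0 - 3)) + 3161 = (-3028 + 84*(-3)) + 3161 = (-3028 - 252) + 3161 = -3280 + 3161 = -119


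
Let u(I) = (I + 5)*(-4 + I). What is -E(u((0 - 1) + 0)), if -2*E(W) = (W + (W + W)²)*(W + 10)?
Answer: -7900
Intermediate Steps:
u(I) = (-4 + I)*(5 + I) (u(I) = (5 + I)*(-4 + I) = (-4 + I)*(5 + I))
E(W) = -(10 + W)*(W + 4*W²)/2 (E(W) = -(W + (W + W)²)*(W + 10)/2 = -(W + (2*W)²)*(10 + W)/2 = -(W + 4*W²)*(10 + W)/2 = -(10 + W)*(W + 4*W²)/2)
-E(u((0 - 1) + 0)) = -(-1)*(-20 + ((0 - 1) + 0) + ((0 - 1) + 0)²)*(10 + 4*(-20 + ((0 - 1) + 0) + ((0 - 1) + 0)²)² + 41*(-20 + ((0 - 1) + 0) + ((0 - 1) + 0)²))/2 = -(-1)*(-20 + (-1 + 0) + (-1 + 0)²)*(10 + 4*(-20 + (-1 + 0) + (-1 + 0)²)² + 41*(-20 + (-1 + 0) + (-1 + 0)²))/2 = -(-1)*(-20 - 1 + (-1)²)*(10 + 4*(-20 - 1 + (-1)²)² + 41*(-20 - 1 + (-1)²))/2 = -(-1)*(-20 - 1 + 1)*(10 + 4*(-20 - 1 + 1)² + 41*(-20 - 1 + 1))/2 = -(-1)*(-20)*(10 + 4*(-20)² + 41*(-20))/2 = -(-1)*(-20)*(10 + 4*400 - 820)/2 = -(-1)*(-20)*(10 + 1600 - 820)/2 = -(-1)*(-20)*790/2 = -1*7900 = -7900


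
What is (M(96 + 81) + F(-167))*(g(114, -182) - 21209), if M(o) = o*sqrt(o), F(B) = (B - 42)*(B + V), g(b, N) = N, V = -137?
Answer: -1359098576 - 3786207*sqrt(177) ≈ -1.4095e+9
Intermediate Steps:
F(B) = (-137 + B)*(-42 + B) (F(B) = (B - 42)*(B - 137) = (-42 + B)*(-137 + B) = (-137 + B)*(-42 + B))
M(o) = o**(3/2)
(M(96 + 81) + F(-167))*(g(114, -182) - 21209) = ((96 + 81)**(3/2) + (5754 + (-167)**2 - 179*(-167)))*(-182 - 21209) = (177**(3/2) + (5754 + 27889 + 29893))*(-21391) = (177*sqrt(177) + 63536)*(-21391) = (63536 + 177*sqrt(177))*(-21391) = -1359098576 - 3786207*sqrt(177)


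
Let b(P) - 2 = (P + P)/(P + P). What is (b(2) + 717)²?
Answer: 518400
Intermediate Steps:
b(P) = 3 (b(P) = 2 + (P + P)/(P + P) = 2 + (2*P)/((2*P)) = 2 + (2*P)*(1/(2*P)) = 2 + 1 = 3)
(b(2) + 717)² = (3 + 717)² = 720² = 518400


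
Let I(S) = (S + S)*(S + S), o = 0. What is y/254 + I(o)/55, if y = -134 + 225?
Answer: 91/254 ≈ 0.35827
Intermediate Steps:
I(S) = 4*S² (I(S) = (2*S)*(2*S) = 4*S²)
y = 91
y/254 + I(o)/55 = 91/254 + (4*0²)/55 = 91*(1/254) + (4*0)*(1/55) = 91/254 + 0*(1/55) = 91/254 + 0 = 91/254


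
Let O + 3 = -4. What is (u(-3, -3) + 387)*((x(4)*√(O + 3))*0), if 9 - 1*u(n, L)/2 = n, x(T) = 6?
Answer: 0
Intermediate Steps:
O = -7 (O = -3 - 4 = -7)
u(n, L) = 18 - 2*n
(u(-3, -3) + 387)*((x(4)*√(O + 3))*0) = ((18 - 2*(-3)) + 387)*((6*√(-7 + 3))*0) = ((18 + 6) + 387)*((6*√(-4))*0) = (24 + 387)*((6*(2*I))*0) = 411*((12*I)*0) = 411*0 = 0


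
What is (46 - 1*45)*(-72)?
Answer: -72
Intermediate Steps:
(46 - 1*45)*(-72) = (46 - 45)*(-72) = 1*(-72) = -72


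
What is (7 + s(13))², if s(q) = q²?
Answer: 30976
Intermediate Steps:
(7 + s(13))² = (7 + 13²)² = (7 + 169)² = 176² = 30976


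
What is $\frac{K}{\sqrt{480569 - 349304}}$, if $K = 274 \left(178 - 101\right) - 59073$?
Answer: $- \frac{7595 \sqrt{14585}}{8751} \approx -104.81$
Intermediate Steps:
$K = -37975$ ($K = 274 \cdot 77 - 59073 = 21098 - 59073 = -37975$)
$\frac{K}{\sqrt{480569 - 349304}} = - \frac{37975}{\sqrt{480569 - 349304}} = - \frac{37975}{\sqrt{131265}} = - \frac{37975}{3 \sqrt{14585}} = - 37975 \frac{\sqrt{14585}}{43755} = - \frac{7595 \sqrt{14585}}{8751}$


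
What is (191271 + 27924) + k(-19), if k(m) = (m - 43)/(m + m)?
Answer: 4164736/19 ≈ 2.1920e+5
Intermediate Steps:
k(m) = (-43 + m)/(2*m) (k(m) = (-43 + m)/((2*m)) = (-43 + m)*(1/(2*m)) = (-43 + m)/(2*m))
(191271 + 27924) + k(-19) = (191271 + 27924) + (½)*(-43 - 19)/(-19) = 219195 + (½)*(-1/19)*(-62) = 219195 + 31/19 = 4164736/19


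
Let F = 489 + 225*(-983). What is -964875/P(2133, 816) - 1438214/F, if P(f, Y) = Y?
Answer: -35293470271/30013296 ≈ -1175.9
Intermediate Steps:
F = -220686 (F = 489 - 221175 = -220686)
-964875/P(2133, 816) - 1438214/F = -964875/816 - 1438214/(-220686) = -964875*1/816 - 1438214*(-1/220686) = -321625/272 + 719107/110343 = -35293470271/30013296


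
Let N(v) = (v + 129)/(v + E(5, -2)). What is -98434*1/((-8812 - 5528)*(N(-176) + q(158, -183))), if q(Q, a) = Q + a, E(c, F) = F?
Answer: -625759/2254965 ≈ -0.27750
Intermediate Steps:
N(v) = (129 + v)/(-2 + v) (N(v) = (v + 129)/(v - 2) = (129 + v)/(-2 + v))
-98434*1/((-8812 - 5528)*(N(-176) + q(158, -183))) = -98434*1/((-8812 - 5528)*((129 - 176)/(-2 - 176) + (158 - 183))) = -98434*(-1/(14340*(-47/(-178) - 25))) = -98434*(-1/(14340*(-1/178*(-47) - 25))) = -98434*(-1/(14340*(47/178 - 25))) = -98434/((-4403/178*(-14340))) = -98434/31569510/89 = -98434*89/31569510 = -625759/2254965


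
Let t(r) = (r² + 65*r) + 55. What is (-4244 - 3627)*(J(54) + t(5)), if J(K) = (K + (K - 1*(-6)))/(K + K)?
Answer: -57529139/18 ≈ -3.1961e+6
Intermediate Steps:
J(K) = (6 + 2*K)/(2*K) (J(K) = (K + (K + 6))/((2*K)) = (K + (6 + K))*(1/(2*K)) = (6 + 2*K)*(1/(2*K)) = (6 + 2*K)/(2*K))
t(r) = 55 + r² + 65*r
(-4244 - 3627)*(J(54) + t(5)) = (-4244 - 3627)*((3 + 54)/54 + (55 + 5² + 65*5)) = -7871*((1/54)*57 + (55 + 25 + 325)) = -7871*(19/18 + 405) = -7871*7309/18 = -57529139/18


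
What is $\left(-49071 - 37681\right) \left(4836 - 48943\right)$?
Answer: $3826370464$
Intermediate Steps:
$\left(-49071 - 37681\right) \left(4836 - 48943\right) = \left(-86752\right) \left(-44107\right) = 3826370464$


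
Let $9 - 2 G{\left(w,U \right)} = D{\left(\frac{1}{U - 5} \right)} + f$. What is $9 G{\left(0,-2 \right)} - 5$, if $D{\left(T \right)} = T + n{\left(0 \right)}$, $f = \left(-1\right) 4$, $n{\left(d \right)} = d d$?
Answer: $\frac{379}{7} \approx 54.143$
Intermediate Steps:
$n{\left(d \right)} = d^{2}$
$f = -4$
$D{\left(T \right)} = T$ ($D{\left(T \right)} = T + 0^{2} = T + 0 = T$)
$G{\left(w,U \right)} = \frac{13}{2} - \frac{1}{2 \left(-5 + U\right)}$ ($G{\left(w,U \right)} = \frac{9}{2} - \frac{\frac{1}{U - 5} - 4}{2} = \frac{9}{2} - \frac{\frac{1}{-5 + U} - 4}{2} = \frac{9}{2} - \frac{-4 + \frac{1}{-5 + U}}{2} = \frac{9}{2} + \left(2 - \frac{1}{2 \left(-5 + U\right)}\right) = \frac{13}{2} - \frac{1}{2 \left(-5 + U\right)}$)
$9 G{\left(0,-2 \right)} - 5 = 9 \frac{-66 + 13 \left(-2\right)}{2 \left(-5 - 2\right)} - 5 = 9 \frac{-66 - 26}{2 \left(-7\right)} - 5 = 9 \cdot \frac{1}{2} \left(- \frac{1}{7}\right) \left(-92\right) - 5 = 9 \cdot \frac{46}{7} - 5 = \frac{414}{7} - 5 = \frac{379}{7}$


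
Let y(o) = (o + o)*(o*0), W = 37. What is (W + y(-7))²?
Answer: 1369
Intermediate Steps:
y(o) = 0 (y(o) = (2*o)*0 = 0)
(W + y(-7))² = (37 + 0)² = 37² = 1369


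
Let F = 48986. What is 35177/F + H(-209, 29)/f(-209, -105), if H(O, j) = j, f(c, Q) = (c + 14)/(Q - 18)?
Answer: 60530859/3184090 ≈ 19.010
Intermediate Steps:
f(c, Q) = (14 + c)/(-18 + Q)
35177/F + H(-209, 29)/f(-209, -105) = 35177/48986 + 29/(((14 - 209)/(-18 - 105))) = 35177*(1/48986) + 29/((-195/(-123))) = 35177/48986 + 29/((-1/123*(-195))) = 35177/48986 + 29/(65/41) = 35177/48986 + 29*(41/65) = 35177/48986 + 1189/65 = 60530859/3184090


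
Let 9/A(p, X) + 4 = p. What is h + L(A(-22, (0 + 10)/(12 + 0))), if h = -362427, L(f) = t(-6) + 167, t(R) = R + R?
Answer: -362272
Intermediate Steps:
t(R) = 2*R
A(p, X) = 9/(-4 + p)
L(f) = 155 (L(f) = 2*(-6) + 167 = -12 + 167 = 155)
h + L(A(-22, (0 + 10)/(12 + 0))) = -362427 + 155 = -362272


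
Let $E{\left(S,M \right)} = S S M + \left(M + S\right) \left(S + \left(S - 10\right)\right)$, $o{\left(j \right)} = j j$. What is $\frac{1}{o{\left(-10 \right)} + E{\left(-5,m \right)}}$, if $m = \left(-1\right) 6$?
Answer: $\frac{1}{170} \approx 0.0058824$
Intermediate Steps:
$m = -6$
$o{\left(j \right)} = j^{2}$
$E{\left(S,M \right)} = M S^{2} + \left(-10 + 2 S\right) \left(M + S\right)$ ($E{\left(S,M \right)} = S^{2} M + \left(M + S\right) \left(S + \left(-10 + S\right)\right) = M S^{2} + \left(M + S\right) \left(-10 + 2 S\right) = M S^{2} + \left(-10 + 2 S\right) \left(M + S\right)$)
$\frac{1}{o{\left(-10 \right)} + E{\left(-5,m \right)}} = \frac{1}{\left(-10\right)^{2} - \left(-110 - 60 + 100\right)} = \frac{1}{100 + \left(60 + 50 + 2 \cdot 25 - 150 + 60\right)} = \frac{1}{100 + \left(60 + 50 + 50 - 150 + 60\right)} = \frac{1}{100 + 70} = \frac{1}{170}$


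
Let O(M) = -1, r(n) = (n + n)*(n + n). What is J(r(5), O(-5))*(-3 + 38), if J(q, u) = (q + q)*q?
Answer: 700000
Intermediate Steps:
r(n) = 4*n² (r(n) = (2*n)*(2*n) = 4*n²)
J(q, u) = 2*q² (J(q, u) = (2*q)*q = 2*q²)
J(r(5), O(-5))*(-3 + 38) = (2*(4*5²)²)*(-3 + 38) = (2*(4*25)²)*35 = (2*100²)*35 = (2*10000)*35 = 20000*35 = 700000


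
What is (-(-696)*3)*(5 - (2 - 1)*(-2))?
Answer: 14616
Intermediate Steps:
(-(-696)*3)*(5 - (2 - 1)*(-2)) = (-87*(-24))*(5 - (-2)) = 2088*(5 - 1*(-2)) = 2088*(5 + 2) = 2088*7 = 14616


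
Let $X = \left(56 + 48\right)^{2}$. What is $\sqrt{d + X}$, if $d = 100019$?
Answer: $3 \sqrt{12315} \approx 332.92$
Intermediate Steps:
$X = 10816$ ($X = 104^{2} = 10816$)
$\sqrt{d + X} = \sqrt{100019 + 10816} = \sqrt{110835} = 3 \sqrt{12315}$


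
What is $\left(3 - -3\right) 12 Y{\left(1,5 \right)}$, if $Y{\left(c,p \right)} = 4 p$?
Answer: $1440$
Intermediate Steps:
$\left(3 - -3\right) 12 Y{\left(1,5 \right)} = \left(3 - -3\right) 12 \cdot 4 \cdot 5 = \left(3 + 3\right) 12 \cdot 20 = 6 \cdot 12 \cdot 20 = 72 \cdot 20 = 1440$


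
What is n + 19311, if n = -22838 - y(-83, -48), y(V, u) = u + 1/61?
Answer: -212220/61 ≈ -3479.0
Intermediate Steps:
y(V, u) = 1/61 + u (y(V, u) = u + 1/61 = 1/61 + u)
n = -1390191/61 (n = -22838 - (1/61 - 48) = -22838 - 1*(-2927/61) = -22838 + 2927/61 = -1390191/61 ≈ -22790.)
n + 19311 = -1390191/61 + 19311 = -212220/61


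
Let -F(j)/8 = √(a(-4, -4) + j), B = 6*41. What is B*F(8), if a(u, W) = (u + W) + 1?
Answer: -1968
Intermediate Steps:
a(u, W) = 1 + W + u (a(u, W) = (W + u) + 1 = 1 + W + u)
B = 246
F(j) = -8*√(-7 + j) (F(j) = -8*√((1 - 4 - 4) + j) = -8*√(-7 + j))
B*F(8) = 246*(-8*√(-7 + 8)) = 246*(-8*√1) = 246*(-8*1) = 246*(-8) = -1968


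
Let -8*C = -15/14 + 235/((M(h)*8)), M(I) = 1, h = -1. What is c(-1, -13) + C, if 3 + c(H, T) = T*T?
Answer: 72783/448 ≈ 162.46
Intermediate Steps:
c(H, T) = -3 + T² (c(H, T) = -3 + T*T = -3 + T²)
C = -1585/448 (C = -(-15/14 + 235/((1*8)))/8 = -(-15*1/14 + 235/8)/8 = -(-15/14 + 235*(⅛))/8 = -(-15/14 + 235/8)/8 = -⅛*1585/56 = -1585/448 ≈ -3.5379)
c(-1, -13) + C = (-3 + (-13)²) - 1585/448 = (-3 + 169) - 1585/448 = 166 - 1585/448 = 72783/448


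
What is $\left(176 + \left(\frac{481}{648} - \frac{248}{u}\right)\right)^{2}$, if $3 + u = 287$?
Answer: $\frac{65470478852689}{2116736064} \approx 30930.0$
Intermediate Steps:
$u = 284$ ($u = -3 + 287 = 284$)
$\left(176 + \left(\frac{481}{648} - \frac{248}{u}\right)\right)^{2} = \left(176 + \left(\frac{481}{648} - \frac{248}{284}\right)\right)^{2} = \left(176 + \left(481 \cdot \frac{1}{648} - \frac{62}{71}\right)\right)^{2} = \left(176 + \left(\frac{481}{648} - \frac{62}{71}\right)\right)^{2} = \left(176 - \frac{6025}{46008}\right)^{2} = \left(\frac{8091383}{46008}\right)^{2} = \frac{65470478852689}{2116736064}$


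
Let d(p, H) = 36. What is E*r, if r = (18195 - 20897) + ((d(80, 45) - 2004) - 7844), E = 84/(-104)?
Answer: 131397/13 ≈ 10107.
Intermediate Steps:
E = -21/26 (E = 84*(-1/104) = -21/26 ≈ -0.80769)
r = -12514 (r = (18195 - 20897) + ((36 - 2004) - 7844) = -2702 + (-1968 - 7844) = -2702 - 9812 = -12514)
E*r = -21/26*(-12514) = 131397/13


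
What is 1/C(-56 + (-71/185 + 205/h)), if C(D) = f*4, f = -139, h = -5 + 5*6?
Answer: -1/556 ≈ -0.0017986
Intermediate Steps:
h = 25 (h = -5 + 30 = 25)
C(D) = -556 (C(D) = -139*4 = -556)
1/C(-56 + (-71/185 + 205/h)) = 1/(-556) = -1/556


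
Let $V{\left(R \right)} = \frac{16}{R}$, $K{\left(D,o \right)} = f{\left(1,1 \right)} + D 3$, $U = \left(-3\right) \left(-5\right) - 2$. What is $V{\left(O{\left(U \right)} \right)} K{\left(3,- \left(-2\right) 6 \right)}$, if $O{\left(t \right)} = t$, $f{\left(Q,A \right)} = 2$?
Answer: $\frac{176}{13} \approx 13.538$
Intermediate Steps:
$U = 13$ ($U = 15 - 2 = 13$)
$K{\left(D,o \right)} = 2 + 3 D$ ($K{\left(D,o \right)} = 2 + D 3 = 2 + 3 D$)
$V{\left(O{\left(U \right)} \right)} K{\left(3,- \left(-2\right) 6 \right)} = \frac{16}{13} \left(2 + 3 \cdot 3\right) = 16 \cdot \frac{1}{13} \left(2 + 9\right) = \frac{16}{13} \cdot 11 = \frac{176}{13}$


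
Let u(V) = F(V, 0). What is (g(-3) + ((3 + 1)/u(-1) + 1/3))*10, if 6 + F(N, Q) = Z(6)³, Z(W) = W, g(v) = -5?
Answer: -976/21 ≈ -46.476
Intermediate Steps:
F(N, Q) = 210 (F(N, Q) = -6 + 6³ = -6 + 216 = 210)
u(V) = 210
(g(-3) + ((3 + 1)/u(-1) + 1/3))*10 = (-5 + ((3 + 1)/210 + 1/3))*10 = (-5 + (4*(1/210) + 1*(⅓)))*10 = (-5 + (2/105 + ⅓))*10 = (-5 + 37/105)*10 = -488/105*10 = -976/21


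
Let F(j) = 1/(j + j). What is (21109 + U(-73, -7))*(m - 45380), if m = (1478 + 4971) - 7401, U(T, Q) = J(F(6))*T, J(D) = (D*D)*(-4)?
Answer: -978116139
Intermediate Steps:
F(j) = 1/(2*j)
J(D) = -4*D**2 (J(D) = D**2*(-4) = -4*D**2)
U(T, Q) = -T/36 (U(T, Q) = (-4*((1/2)/6)**2)*T = (-4*((1/2)*(1/6))**2)*T = (-4*(1/12)**2)*T = (-4*1/144)*T = -T/36)
m = -952 (m = 6449 - 7401 = -952)
(21109 + U(-73, -7))*(m - 45380) = (21109 - 1/36*(-73))*(-952 - 45380) = (21109 + 73/36)*(-46332) = (759997/36)*(-46332) = -978116139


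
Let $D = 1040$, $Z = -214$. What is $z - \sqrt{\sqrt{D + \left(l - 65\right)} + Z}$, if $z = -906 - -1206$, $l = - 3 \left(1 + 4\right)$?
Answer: $300 - \sqrt{-214 + 8 \sqrt{15}} \approx 300.0 - 13.528 i$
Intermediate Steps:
$l = -15$ ($l = \left(-3\right) 5 = -15$)
$z = 300$ ($z = -906 + 1206 = 300$)
$z - \sqrt{\sqrt{D + \left(l - 65\right)} + Z} = 300 - \sqrt{\sqrt{1040 - 80} - 214} = 300 - \sqrt{\sqrt{960} - 214} = 300 - \sqrt{8 \sqrt{15} - 214} = 300 - \sqrt{-214 + 8 \sqrt{15}}$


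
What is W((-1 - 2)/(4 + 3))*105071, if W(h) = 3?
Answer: 315213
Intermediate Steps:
W((-1 - 2)/(4 + 3))*105071 = 3*105071 = 315213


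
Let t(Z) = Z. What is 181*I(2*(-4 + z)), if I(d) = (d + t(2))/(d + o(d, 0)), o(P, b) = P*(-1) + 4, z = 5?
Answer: 181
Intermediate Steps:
o(P, b) = 4 - P (o(P, b) = -P + 4 = 4 - P)
I(d) = 1/2 + d/4 (I(d) = (d + 2)/(d + (4 - d)) = (2 + d)/4 = (2 + d)*(1/4) = 1/2 + d/4)
181*I(2*(-4 + z)) = 181*(1/2 + (2*(-4 + 5))/4) = 181*(1/2 + (2*1)/4) = 181*(1/2 + (1/4)*2) = 181*(1/2 + 1/2) = 181*1 = 181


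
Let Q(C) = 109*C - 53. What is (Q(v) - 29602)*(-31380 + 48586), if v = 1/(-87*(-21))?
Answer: -133173397808/261 ≈ -5.1024e+8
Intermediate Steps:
v = 1/1827 (v = -1/87*(-1/21) = 1/1827 ≈ 0.00054735)
Q(C) = -53 + 109*C
(Q(v) - 29602)*(-31380 + 48586) = ((-53 + 109*(1/1827)) - 29602)*(-31380 + 48586) = ((-53 + 109/1827) - 29602)*17206 = (-96722/1827 - 29602)*17206 = -54179576/1827*17206 = -133173397808/261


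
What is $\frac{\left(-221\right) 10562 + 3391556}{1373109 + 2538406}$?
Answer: $\frac{1057354}{3911515} \approx 0.27032$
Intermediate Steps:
$\frac{\left(-221\right) 10562 + 3391556}{1373109 + 2538406} = \frac{-2334202 + 3391556}{3911515} = 1057354 \cdot \frac{1}{3911515} = \frac{1057354}{3911515}$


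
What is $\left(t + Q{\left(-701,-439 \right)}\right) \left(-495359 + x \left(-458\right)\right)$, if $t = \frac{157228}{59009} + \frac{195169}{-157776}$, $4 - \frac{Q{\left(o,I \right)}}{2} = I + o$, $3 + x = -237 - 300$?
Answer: $- \frac{5286960411049071161}{9310203984} \approx -5.6787 \cdot 10^{8}$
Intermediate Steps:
$x = -540$ ($x = -3 - 537 = -540$)
$Q{\left(o,I \right)} = 8 - 2 I - 2 o$ ($Q{\left(o,I \right)} = 8 - 2 \left(I + o\right) = 8 - \left(2 I + 2 o\right) = 8 - 2 I - 2 o$)
$t = \frac{13290077407}{9310203984}$ ($t = 157228 \cdot \frac{1}{59009} + 195169 \left(- \frac{1}{157776}\right) = \frac{157228}{59009} - \frac{195169}{157776} = \frac{13290077407}{9310203984} \approx 1.4275$)
$\left(t + Q{\left(-701,-439 \right)}\right) \left(-495359 + x \left(-458\right)\right) = \left(\frac{13290077407}{9310203984} - -2288\right) \left(-495359 - -247320\right) = \left(\frac{13290077407}{9310203984} + \left(8 + 878 + 1402\right)\right) \left(-495359 + 247320\right) = \left(\frac{13290077407}{9310203984} + 2288\right) \left(-248039\right) = \frac{21315036792799}{9310203984} \left(-248039\right) = - \frac{5286960411049071161}{9310203984}$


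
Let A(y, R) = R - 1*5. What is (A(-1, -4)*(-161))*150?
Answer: 217350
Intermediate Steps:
A(y, R) = -5 + R (A(y, R) = R - 5 = -5 + R)
(A(-1, -4)*(-161))*150 = ((-5 - 4)*(-161))*150 = -9*(-161)*150 = 1449*150 = 217350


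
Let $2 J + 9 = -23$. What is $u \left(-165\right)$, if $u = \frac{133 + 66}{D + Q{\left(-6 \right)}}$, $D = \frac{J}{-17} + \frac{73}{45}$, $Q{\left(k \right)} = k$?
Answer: $\frac{2283525}{239} \approx 9554.5$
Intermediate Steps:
$J = -16$ ($J = - \frac{9}{2} + \frac{1}{2} \left(-23\right) = - \frac{9}{2} - \frac{23}{2} = -16$)
$D = \frac{1961}{765}$ ($D = - \frac{16}{-17} + \frac{73}{45} = \left(-16\right) \left(- \frac{1}{17}\right) + 73 \cdot \frac{1}{45} = \frac{16}{17} + \frac{73}{45} = \frac{1961}{765} \approx 2.5634$)
$u = - \frac{152235}{2629}$ ($u = \frac{133 + 66}{\frac{1961}{765} - 6} = \frac{199}{- \frac{2629}{765}} = 199 \left(- \frac{765}{2629}\right) = - \frac{152235}{2629} \approx -57.906$)
$u \left(-165\right) = \left(- \frac{152235}{2629}\right) \left(-165\right) = \frac{2283525}{239}$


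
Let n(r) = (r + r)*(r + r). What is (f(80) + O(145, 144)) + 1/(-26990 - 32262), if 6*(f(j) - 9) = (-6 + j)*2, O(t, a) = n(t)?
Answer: 14955264049/177756 ≈ 84134.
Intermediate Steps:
n(r) = 4*r² (n(r) = (2*r)*(2*r) = 4*r²)
O(t, a) = 4*t²
f(j) = 7 + j/3 (f(j) = 9 + ((-6 + j)*2)/6 = 9 + (-12 + 2*j)/6 = 9 + (-2 + j/3) = 7 + j/3)
(f(80) + O(145, 144)) + 1/(-26990 - 32262) = ((7 + (⅓)*80) + 4*145²) + 1/(-26990 - 32262) = ((7 + 80/3) + 4*21025) + 1/(-59252) = (101/3 + 84100) - 1/59252 = 252401/3 - 1/59252 = 14955264049/177756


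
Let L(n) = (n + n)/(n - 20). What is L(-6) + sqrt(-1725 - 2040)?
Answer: 6/13 + I*sqrt(3765) ≈ 0.46154 + 61.36*I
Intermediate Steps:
L(n) = 2*n/(-20 + n) (L(n) = (2*n)/(-20 + n) = 2*n/(-20 + n))
L(-6) + sqrt(-1725 - 2040) = 2*(-6)/(-20 - 6) + sqrt(-1725 - 2040) = 2*(-6)/(-26) + sqrt(-3765) = 2*(-6)*(-1/26) + I*sqrt(3765) = 6/13 + I*sqrt(3765)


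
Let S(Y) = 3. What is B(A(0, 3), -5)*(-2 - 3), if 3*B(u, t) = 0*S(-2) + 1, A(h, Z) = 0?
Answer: -5/3 ≈ -1.6667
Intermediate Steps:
B(u, t) = 1/3 (B(u, t) = (0*3 + 1)/3 = (0 + 1)/3 = (1/3)*1 = 1/3)
B(A(0, 3), -5)*(-2 - 3) = (-2 - 3)/3 = (1/3)*(-5) = -5/3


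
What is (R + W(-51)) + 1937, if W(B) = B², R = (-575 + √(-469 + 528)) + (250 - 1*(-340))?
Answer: 4553 + √59 ≈ 4560.7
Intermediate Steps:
R = 15 + √59 (R = (-575 + √59) + (250 + 340) = (-575 + √59) + 590 = 15 + √59 ≈ 22.681)
(R + W(-51)) + 1937 = ((15 + √59) + (-51)²) + 1937 = ((15 + √59) + 2601) + 1937 = (2616 + √59) + 1937 = 4553 + √59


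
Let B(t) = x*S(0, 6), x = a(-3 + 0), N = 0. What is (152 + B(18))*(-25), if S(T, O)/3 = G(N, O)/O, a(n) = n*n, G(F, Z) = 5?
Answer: -8725/2 ≈ -4362.5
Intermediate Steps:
a(n) = n²
S(T, O) = 15/O (S(T, O) = 3*(5/O) = 15/O)
x = 9 (x = (-3 + 0)² = (-3)² = 9)
B(t) = 45/2 (B(t) = 9*(15/6) = 9*(15*(⅙)) = 9*(5/2) = 45/2)
(152 + B(18))*(-25) = (152 + 45/2)*(-25) = (349/2)*(-25) = -8725/2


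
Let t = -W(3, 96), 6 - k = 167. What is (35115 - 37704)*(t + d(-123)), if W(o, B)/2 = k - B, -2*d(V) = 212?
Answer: -1056312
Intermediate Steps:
k = -161 (k = 6 - 1*167 = 6 - 167 = -161)
d(V) = -106 (d(V) = -1/2*212 = -106)
W(o, B) = -322 - 2*B (W(o, B) = 2*(-161 - B) = -322 - 2*B)
t = 514 (t = -(-322 - 2*96) = -(-322 - 192) = -1*(-514) = 514)
(35115 - 37704)*(t + d(-123)) = (35115 - 37704)*(514 - 106) = -2589*408 = -1056312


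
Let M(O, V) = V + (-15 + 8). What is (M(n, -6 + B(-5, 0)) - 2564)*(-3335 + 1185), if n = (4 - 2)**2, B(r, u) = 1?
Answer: 5538400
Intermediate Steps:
n = 4 (n = 2**2 = 4)
M(O, V) = -7 + V (M(O, V) = V - 7 = -7 + V)
(M(n, -6 + B(-5, 0)) - 2564)*(-3335 + 1185) = ((-7 + (-6 + 1)) - 2564)*(-3335 + 1185) = ((-7 - 5) - 2564)*(-2150) = (-12 - 2564)*(-2150) = -2576*(-2150) = 5538400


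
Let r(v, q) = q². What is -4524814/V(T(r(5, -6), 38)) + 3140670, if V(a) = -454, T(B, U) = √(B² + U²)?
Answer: 715194497/227 ≈ 3.1506e+6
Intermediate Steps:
-4524814/V(T(r(5, -6), 38)) + 3140670 = -4524814/(-454) + 3140670 = -4524814*(-1/454) + 3140670 = 2262407/227 + 3140670 = 715194497/227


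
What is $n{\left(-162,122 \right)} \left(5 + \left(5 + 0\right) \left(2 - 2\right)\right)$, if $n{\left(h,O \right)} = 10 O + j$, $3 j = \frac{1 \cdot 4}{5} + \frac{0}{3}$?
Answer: $\frac{18304}{3} \approx 6101.3$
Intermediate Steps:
$j = \frac{4}{15}$ ($j = \frac{\frac{1 \cdot 4}{5} + \frac{0}{3}}{3} = \frac{4 \cdot \frac{1}{5} + 0 \cdot \frac{1}{3}}{3} = \frac{\frac{4}{5} + 0}{3} = \frac{1}{3} \cdot \frac{4}{5} = \frac{4}{15} \approx 0.26667$)
$n{\left(h,O \right)} = \frac{4}{15} + 10 O$ ($n{\left(h,O \right)} = 10 O + \frac{4}{15} = \frac{4}{15} + 10 O$)
$n{\left(-162,122 \right)} \left(5 + \left(5 + 0\right) \left(2 - 2\right)\right) = \left(\frac{4}{15} + 10 \cdot 122\right) \left(5 + \left(5 + 0\right) \left(2 - 2\right)\right) = \left(\frac{4}{15} + 1220\right) \left(5 + 5 \cdot 0\right) = \frac{18304 \left(5 + 0\right)}{15} = \frac{18304}{15} \cdot 5 = \frac{18304}{3}$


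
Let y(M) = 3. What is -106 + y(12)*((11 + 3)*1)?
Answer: -64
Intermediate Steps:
-106 + y(12)*((11 + 3)*1) = -106 + 3*((11 + 3)*1) = -106 + 3*(14*1) = -106 + 3*14 = -106 + 42 = -64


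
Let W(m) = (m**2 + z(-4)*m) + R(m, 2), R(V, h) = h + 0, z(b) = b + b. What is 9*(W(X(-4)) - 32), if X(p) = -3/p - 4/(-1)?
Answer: -6543/16 ≈ -408.94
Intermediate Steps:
z(b) = 2*b
R(V, h) = h
X(p) = 4 - 3/p (X(p) = -3/p - 4*(-1) = -3/p + 4 = 4 - 3/p)
W(m) = 2 + m**2 - 8*m (W(m) = (m**2 + (2*(-4))*m) + 2 = (m**2 - 8*m) + 2 = 2 + m**2 - 8*m)
9*(W(X(-4)) - 32) = 9*((2 + (4 - 3/(-4))**2 - 8*(4 - 3/(-4))) - 32) = 9*((2 + (4 - 3*(-1/4))**2 - 8*(4 - 3*(-1/4))) - 32) = 9*((2 + (4 + 3/4)**2 - 8*(4 + 3/4)) - 32) = 9*((2 + (19/4)**2 - 8*19/4) - 32) = 9*((2 + 361/16 - 38) - 32) = 9*(-215/16 - 32) = 9*(-727/16) = -6543/16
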